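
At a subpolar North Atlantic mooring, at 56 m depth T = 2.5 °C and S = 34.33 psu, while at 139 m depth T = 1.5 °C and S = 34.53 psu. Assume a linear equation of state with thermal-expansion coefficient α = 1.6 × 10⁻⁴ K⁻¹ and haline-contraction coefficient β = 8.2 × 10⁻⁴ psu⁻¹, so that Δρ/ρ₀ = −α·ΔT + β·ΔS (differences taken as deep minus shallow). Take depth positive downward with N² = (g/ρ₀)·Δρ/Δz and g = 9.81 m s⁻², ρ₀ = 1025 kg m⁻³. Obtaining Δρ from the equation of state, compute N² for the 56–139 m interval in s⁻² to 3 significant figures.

3.83 × 10⁻⁵ s⁻²

ΔT = -1.0 K, ΔS = +0.20 psu (deep − shallow).
Δρ/ρ₀ = −αΔT + βΔS = 1.60 × 10⁻⁴ + 1.64 × 10⁻⁴ = 3.24 × 10⁻⁴, so Δρ ≈ 0.3321 kg m⁻³.
N² = (g/ρ₀)·Δρ/Δz = g·(Δρ/ρ₀)/Δz = 9.81 × 3.24 × 10⁻⁴ / 83 = 3.8294 × 10⁻⁵ s⁻² ≈ 3.83 × 10⁻⁵ s⁻².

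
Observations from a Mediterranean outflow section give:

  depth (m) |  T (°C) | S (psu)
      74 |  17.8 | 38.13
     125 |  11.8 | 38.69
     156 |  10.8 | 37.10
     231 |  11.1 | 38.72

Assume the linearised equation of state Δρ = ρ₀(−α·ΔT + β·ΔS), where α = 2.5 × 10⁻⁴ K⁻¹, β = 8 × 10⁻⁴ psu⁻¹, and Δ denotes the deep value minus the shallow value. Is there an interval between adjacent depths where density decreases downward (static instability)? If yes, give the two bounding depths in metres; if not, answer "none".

Evaluate Δρ/ρ₀ = −αΔT + βΔS across each adjacent pair:
  74–125 m: −αΔT+βΔS = −(2.5 × 10⁻⁴)(-6.0)+(8 × 10⁻⁴)(+0.56) = 1.9 × 10⁻³ → stable
  125–156 m: −αΔT+βΔS = −(2.5 × 10⁻⁴)(-1.0)+(8 × 10⁻⁴)(-1.59) = -1.0 × 10⁻³ → UNSTABLE
  156–231 m: −αΔT+βΔS = −(2.5 × 10⁻⁴)(+0.3)+(8 × 10⁻⁴)(+1.62) = 1.2 × 10⁻³ → stable
The 125–156 m interval has Δρ < 0: lighter water underlies denser water.

125–156 m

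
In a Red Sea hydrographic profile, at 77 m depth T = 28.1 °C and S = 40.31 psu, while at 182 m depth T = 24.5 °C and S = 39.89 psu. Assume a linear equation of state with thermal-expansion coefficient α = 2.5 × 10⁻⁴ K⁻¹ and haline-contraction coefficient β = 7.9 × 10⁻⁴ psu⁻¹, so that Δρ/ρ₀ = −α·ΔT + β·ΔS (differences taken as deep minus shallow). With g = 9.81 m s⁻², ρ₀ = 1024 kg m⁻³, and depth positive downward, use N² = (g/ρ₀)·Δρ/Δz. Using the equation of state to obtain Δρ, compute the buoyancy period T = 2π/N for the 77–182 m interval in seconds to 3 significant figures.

862 s

ΔT = -3.6 K, ΔS = -0.42 psu (deep − shallow).
Δρ/ρ₀ = −αΔT + βΔS = 9.00 × 10⁻⁴ − 3.318 × 10⁻⁴ = 5.682 × 10⁻⁴, so Δρ ≈ 0.5818 kg m⁻³.
N² = (g/ρ₀)·Δρ/Δz = g·(Δρ/ρ₀)/Δz = 9.81 × 5.682 × 10⁻⁴ / 105 = 5.3086 × 10⁻⁵ s⁻².
N = √(5.3086 × 10⁻⁵) = 7.2860 × 10⁻³ rad s⁻¹ → T = 2π/N = 862.36 s ≈ 862 s.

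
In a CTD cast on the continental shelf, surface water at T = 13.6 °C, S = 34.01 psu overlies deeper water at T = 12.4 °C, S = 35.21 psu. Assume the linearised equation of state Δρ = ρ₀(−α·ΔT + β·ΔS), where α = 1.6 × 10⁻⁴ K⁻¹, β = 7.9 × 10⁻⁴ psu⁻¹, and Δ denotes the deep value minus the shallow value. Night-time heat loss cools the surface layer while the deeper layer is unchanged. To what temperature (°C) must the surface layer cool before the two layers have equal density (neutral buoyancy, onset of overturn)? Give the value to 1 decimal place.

Neutral buoyancy requires Δρ = 0, i.e. −α(T_deep − T_surf′) + β(S_deep − S_surf) = 0.
T_surf′ = T_deep − (β/α)·ΔS = 12.4 − (7.9 × 10⁻⁴/1.6 × 10⁻⁴)·(+1.20) = 6.475 °C.
Cooling required: 13.6 − (6.475) = 7.125 °C.

6.5 °C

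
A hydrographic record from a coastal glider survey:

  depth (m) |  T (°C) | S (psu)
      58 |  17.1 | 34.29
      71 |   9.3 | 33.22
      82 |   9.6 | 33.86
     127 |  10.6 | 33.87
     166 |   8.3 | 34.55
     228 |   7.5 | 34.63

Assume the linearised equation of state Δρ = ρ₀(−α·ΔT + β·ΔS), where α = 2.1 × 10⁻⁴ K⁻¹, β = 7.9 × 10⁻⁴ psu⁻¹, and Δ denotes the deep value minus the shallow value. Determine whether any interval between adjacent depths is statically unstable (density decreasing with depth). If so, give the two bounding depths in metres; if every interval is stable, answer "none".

Evaluate Δρ/ρ₀ = −αΔT + βΔS across each adjacent pair:
  58–71 m: −αΔT+βΔS = −(2.1 × 10⁻⁴)(-7.8)+(7.9 × 10⁻⁴)(-1.07) = 7.9 × 10⁻⁴ → stable
  71–82 m: −αΔT+βΔS = −(2.1 × 10⁻⁴)(+0.3)+(7.9 × 10⁻⁴)(+0.64) = 4.4 × 10⁻⁴ → stable
  82–127 m: −αΔT+βΔS = −(2.1 × 10⁻⁴)(+1.0)+(7.9 × 10⁻⁴)(+0.01) = -2.0 × 10⁻⁴ → UNSTABLE
  127–166 m: −αΔT+βΔS = −(2.1 × 10⁻⁴)(-2.3)+(7.9 × 10⁻⁴)(+0.68) = 1.0 × 10⁻³ → stable
  166–228 m: −αΔT+βΔS = −(2.1 × 10⁻⁴)(-0.8)+(7.9 × 10⁻⁴)(+0.08) = 2.3 × 10⁻⁴ → stable
The 82–127 m interval has Δρ < 0: lighter water underlies denser water.

82–127 m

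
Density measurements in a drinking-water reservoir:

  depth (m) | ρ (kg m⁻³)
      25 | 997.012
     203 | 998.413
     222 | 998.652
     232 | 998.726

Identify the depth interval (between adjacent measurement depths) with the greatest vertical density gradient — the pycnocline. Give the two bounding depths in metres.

203–222 m

Compute the density gradient over each adjacent pair:
  25–203 m: Δρ/Δz = 1.401/178 = 7.9 × 10⁻³ kg m⁻⁴
  203–222 m: Δρ/Δz = 0.239/19 = 0.013 kg m⁻⁴
  222–232 m: Δρ/Δz = 0.074/10 = 7.4 × 10⁻³ kg m⁻⁴
The largest gradient is in the 203–222 m interval — the pycnocline.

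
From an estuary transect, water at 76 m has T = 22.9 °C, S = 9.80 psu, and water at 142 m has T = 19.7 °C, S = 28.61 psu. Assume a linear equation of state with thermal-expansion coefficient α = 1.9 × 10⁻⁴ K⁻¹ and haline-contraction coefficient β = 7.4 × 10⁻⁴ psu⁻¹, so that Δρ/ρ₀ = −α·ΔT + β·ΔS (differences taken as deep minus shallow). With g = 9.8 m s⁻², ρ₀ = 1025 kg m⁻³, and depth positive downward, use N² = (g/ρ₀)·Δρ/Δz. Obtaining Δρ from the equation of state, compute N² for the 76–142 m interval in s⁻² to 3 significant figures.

ΔT = -3.2 K, ΔS = +18.81 psu (deep − shallow).
Δρ/ρ₀ = −αΔT + βΔS = 6.08 × 10⁻⁴ + 0.0139194 = 0.0145274, so Δρ ≈ 14.89 kg m⁻³.
N² = (g/ρ₀)·Δρ/Δz = g·(Δρ/ρ₀)/Δz = 9.8 × 0.0145274 / 66 = 2.1571 × 10⁻³ s⁻² ≈ 2.16 × 10⁻³ s⁻².

2.16 × 10⁻³ s⁻²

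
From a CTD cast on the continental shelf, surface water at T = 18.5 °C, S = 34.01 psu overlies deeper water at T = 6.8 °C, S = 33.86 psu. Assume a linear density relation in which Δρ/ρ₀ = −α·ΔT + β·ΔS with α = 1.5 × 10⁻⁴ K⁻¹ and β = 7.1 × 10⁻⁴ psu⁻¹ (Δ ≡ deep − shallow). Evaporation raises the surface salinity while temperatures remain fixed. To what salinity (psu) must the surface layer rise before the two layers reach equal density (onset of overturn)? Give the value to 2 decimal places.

Neutral buoyancy requires −α(T_deep − T_surf) + β(S_deep − S_surf′) = 0.
S_surf′ = S_deep − (α/β)·ΔT = 33.86 − (1.5 × 10⁻⁴/7.1 × 10⁻⁴)·(-11.7) = 36.3318 psu.
Increase required: 36.3318 − 34.01 = 2.3218 psu.

36.33 psu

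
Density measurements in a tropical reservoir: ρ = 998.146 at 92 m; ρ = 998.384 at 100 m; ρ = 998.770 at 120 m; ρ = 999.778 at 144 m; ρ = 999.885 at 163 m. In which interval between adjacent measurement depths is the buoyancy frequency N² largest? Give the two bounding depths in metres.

120–144 m

Compute the density gradient over each adjacent pair:
  92–100 m: Δρ/Δz = 0.238/8 = 0.030 kg m⁻⁴
  100–120 m: Δρ/Δz = 0.386/20 = 0.019 kg m⁻⁴
  120–144 m: Δρ/Δz = 1.008/24 = 0.042 kg m⁻⁴
  144–163 m: Δρ/Δz = 0.107/19 = 5.6 × 10⁻³ kg m⁻⁴
The largest gradient is in the 120–144 m interval — the pycnocline.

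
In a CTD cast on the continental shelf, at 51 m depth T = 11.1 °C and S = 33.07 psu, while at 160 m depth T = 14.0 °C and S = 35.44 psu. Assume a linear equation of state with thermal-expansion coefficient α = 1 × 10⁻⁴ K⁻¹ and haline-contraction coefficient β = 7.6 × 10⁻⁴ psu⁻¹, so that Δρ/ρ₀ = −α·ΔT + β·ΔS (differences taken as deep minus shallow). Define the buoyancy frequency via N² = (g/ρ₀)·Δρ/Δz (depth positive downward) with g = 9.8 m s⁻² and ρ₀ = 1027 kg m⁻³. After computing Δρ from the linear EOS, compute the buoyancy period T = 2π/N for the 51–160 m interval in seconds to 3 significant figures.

539 s

ΔT = +2.9 K, ΔS = +2.37 psu (deep − shallow).
Δρ/ρ₀ = −αΔT + βΔS = -2.90 × 10⁻⁴ + 1.8012 × 10⁻³ = 1.5112 × 10⁻³, so Δρ ≈ 1.552 kg m⁻³.
N² = (g/ρ₀)·Δρ/Δz = g·(Δρ/ρ₀)/Δz = 9.8 × 1.5112 × 10⁻³ / 109 = 1.3587 × 10⁻⁴ s⁻².
N = √(1.3587 × 10⁻⁴) = 0.011656 rad s⁻¹ → T = 2π/N = 539.05 s ≈ 539 s.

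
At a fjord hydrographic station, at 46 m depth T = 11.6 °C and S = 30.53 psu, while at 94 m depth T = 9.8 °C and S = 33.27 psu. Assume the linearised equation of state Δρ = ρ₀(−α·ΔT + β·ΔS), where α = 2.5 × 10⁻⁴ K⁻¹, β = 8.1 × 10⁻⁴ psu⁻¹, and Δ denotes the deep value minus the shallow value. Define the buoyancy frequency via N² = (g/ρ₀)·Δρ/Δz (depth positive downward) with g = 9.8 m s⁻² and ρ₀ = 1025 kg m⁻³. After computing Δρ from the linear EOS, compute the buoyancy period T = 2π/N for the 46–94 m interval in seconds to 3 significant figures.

269 s

ΔT = -1.8 K, ΔS = +2.74 psu (deep − shallow).
Δρ/ρ₀ = −αΔT + βΔS = 4.50 × 10⁻⁴ + 2.2194 × 10⁻³ = 2.6694 × 10⁻³, so Δρ ≈ 2.736 kg m⁻³.
N² = (g/ρ₀)·Δρ/Δz = g·(Δρ/ρ₀)/Δz = 9.8 × 2.6694 × 10⁻³ / 48 = 5.4500 × 10⁻⁴ s⁻².
N = √(5.4500 × 10⁻⁴) = 0.023345 rad s⁻¹ → T = 2π/N = 269.14 s ≈ 269 s.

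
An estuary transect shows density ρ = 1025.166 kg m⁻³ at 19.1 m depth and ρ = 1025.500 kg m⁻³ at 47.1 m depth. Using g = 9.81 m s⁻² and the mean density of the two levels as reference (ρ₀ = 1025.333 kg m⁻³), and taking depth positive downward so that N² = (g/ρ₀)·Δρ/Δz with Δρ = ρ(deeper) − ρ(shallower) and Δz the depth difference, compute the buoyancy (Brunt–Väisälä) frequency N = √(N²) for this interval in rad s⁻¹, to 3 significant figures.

0.0107 rad s⁻¹

Δρ = 1025.500 − 1025.166 = 0.334 kg m⁻³ over Δz = 47.1 − 19.1 = 28 m.
N² = (9.81/1025.333) × (0.334/28) = 1.1413 × 10⁻⁴ s⁻².
N = √(1.1413 × 10⁻⁴) = 0.010683 rad s⁻¹ ≈ 0.0107 rad s⁻¹.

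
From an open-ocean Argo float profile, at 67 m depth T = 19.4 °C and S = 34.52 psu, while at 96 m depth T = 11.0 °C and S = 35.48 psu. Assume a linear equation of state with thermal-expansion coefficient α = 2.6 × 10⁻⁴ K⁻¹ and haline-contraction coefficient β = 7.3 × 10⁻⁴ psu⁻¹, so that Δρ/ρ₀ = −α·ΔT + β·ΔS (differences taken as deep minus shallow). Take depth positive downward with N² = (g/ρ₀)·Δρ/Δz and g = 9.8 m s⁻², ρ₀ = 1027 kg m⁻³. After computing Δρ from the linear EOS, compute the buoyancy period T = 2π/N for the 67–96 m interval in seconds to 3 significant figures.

ΔT = -8.4 K, ΔS = +0.96 psu (deep − shallow).
Δρ/ρ₀ = −αΔT + βΔS = 2.184 × 10⁻³ + 7.008 × 10⁻⁴ = 2.8848 × 10⁻³, so Δρ ≈ 2.963 kg m⁻³.
N² = (g/ρ₀)·Δρ/Δz = g·(Δρ/ρ₀)/Δz = 9.8 × 2.8848 × 10⁻³ / 29 = 9.7486 × 10⁻⁴ s⁻².
N = √(9.7486 × 10⁻⁴) = 0.031223 rad s⁻¹ → T = 2π/N = 201.24 s ≈ 201 s.

201 s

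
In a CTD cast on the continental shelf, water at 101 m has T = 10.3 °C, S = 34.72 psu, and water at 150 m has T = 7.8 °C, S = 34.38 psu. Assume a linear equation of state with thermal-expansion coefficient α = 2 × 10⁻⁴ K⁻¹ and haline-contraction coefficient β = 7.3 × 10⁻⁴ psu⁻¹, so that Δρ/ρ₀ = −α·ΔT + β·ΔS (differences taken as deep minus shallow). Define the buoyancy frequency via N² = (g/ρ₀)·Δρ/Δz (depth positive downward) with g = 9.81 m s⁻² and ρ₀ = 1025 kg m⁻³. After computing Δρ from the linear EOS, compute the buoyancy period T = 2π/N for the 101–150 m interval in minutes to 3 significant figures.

14.7 min

ΔT = -2.5 K, ΔS = -0.34 psu (deep − shallow).
Δρ/ρ₀ = −αΔT + βΔS = 5.00 × 10⁻⁴ − 2.482 × 10⁻⁴ = 2.518 × 10⁻⁴, so Δρ ≈ 0.2581 kg m⁻³.
N² = (g/ρ₀)·Δρ/Δz = g·(Δρ/ρ₀)/Δz = 9.81 × 2.518 × 10⁻⁴ / 49 = 5.0411 × 10⁻⁵ s⁻².
N = √(5.0411 × 10⁻⁵) = 7.1001 × 10⁻³ rad s⁻¹ → T = 2π/N = 884.94 s = 14.749 min ≈ 14.7 min.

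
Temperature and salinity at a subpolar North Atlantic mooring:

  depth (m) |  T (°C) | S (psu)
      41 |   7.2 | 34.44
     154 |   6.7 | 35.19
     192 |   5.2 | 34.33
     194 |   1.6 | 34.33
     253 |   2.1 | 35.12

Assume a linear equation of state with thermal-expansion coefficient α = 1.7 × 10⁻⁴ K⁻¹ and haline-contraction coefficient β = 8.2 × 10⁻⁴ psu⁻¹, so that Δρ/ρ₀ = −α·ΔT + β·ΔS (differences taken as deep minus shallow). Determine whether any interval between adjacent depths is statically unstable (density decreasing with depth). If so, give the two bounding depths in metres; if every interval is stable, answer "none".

154–192 m

Evaluate Δρ/ρ₀ = −αΔT + βΔS across each adjacent pair:
  41–154 m: −αΔT+βΔS = −(1.7 × 10⁻⁴)(-0.5)+(8.2 × 10⁻⁴)(+0.75) = 7.0 × 10⁻⁴ → stable
  154–192 m: −αΔT+βΔS = −(1.7 × 10⁻⁴)(-1.5)+(8.2 × 10⁻⁴)(-0.86) = -4.5 × 10⁻⁴ → UNSTABLE
  192–194 m: −αΔT+βΔS = −(1.7 × 10⁻⁴)(-3.6)+(8.2 × 10⁻⁴)(+0.00) = 6.1 × 10⁻⁴ → stable
  194–253 m: −αΔT+βΔS = −(1.7 × 10⁻⁴)(+0.5)+(8.2 × 10⁻⁴)(+0.79) = 5.6 × 10⁻⁴ → stable
The 154–192 m interval has Δρ < 0: lighter water underlies denser water.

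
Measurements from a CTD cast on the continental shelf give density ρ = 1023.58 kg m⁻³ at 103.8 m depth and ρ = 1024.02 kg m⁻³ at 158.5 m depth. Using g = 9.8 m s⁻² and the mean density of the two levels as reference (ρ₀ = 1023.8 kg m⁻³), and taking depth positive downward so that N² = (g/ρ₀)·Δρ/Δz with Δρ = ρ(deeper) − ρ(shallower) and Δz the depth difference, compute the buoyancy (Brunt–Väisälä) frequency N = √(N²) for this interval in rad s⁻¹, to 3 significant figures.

8.77 × 10⁻³ rad s⁻¹

Δρ = 1024.02 − 1023.58 = 0.44 kg m⁻³ over Δz = 158.5 − 103.8 = 54.7 m.
N² = (9.8/1023.8) × (0.44/54.7) = 7.6997 × 10⁻⁵ s⁻².
N = √(7.6997 × 10⁻⁵) = 8.7748 × 10⁻³ rad s⁻¹ ≈ 8.77 × 10⁻³ rad s⁻¹.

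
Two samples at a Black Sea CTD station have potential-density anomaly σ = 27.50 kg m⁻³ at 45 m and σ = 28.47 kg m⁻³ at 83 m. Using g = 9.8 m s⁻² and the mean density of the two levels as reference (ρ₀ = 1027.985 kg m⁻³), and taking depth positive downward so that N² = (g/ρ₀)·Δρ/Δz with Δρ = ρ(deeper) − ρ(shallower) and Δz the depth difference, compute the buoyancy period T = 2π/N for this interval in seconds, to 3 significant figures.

403 s

Δρ = 1028.47 − 1027.50 = 0.97 kg m⁻³ over Δz = 83 − 45 = 38 m.
N² = (9.8/1027.985) × (0.97/38) = 2.4335 × 10⁻⁴ s⁻².
N = √(2.4335 × 10⁻⁴) = 0.015600 rad s⁻¹, so T = 2π/N = 402.77 s ≈ 403 s.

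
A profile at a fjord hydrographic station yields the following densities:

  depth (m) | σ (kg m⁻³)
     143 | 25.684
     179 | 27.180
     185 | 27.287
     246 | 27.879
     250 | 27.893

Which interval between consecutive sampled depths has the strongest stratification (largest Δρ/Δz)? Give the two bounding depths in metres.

Compute the density gradient over each adjacent pair:
  143–179 m: Δρ/Δz = 1.496/36 = 0.042 kg m⁻⁴
  179–185 m: Δρ/Δz = 0.107/6 = 0.018 kg m⁻⁴
  185–246 m: Δρ/Δz = 0.592/61 = 9.7 × 10⁻³ kg m⁻⁴
  246–250 m: Δρ/Δz = 0.014/4 = 3.5 × 10⁻³ kg m⁻⁴
The largest gradient is in the 143–179 m interval — the pycnocline.

143–179 m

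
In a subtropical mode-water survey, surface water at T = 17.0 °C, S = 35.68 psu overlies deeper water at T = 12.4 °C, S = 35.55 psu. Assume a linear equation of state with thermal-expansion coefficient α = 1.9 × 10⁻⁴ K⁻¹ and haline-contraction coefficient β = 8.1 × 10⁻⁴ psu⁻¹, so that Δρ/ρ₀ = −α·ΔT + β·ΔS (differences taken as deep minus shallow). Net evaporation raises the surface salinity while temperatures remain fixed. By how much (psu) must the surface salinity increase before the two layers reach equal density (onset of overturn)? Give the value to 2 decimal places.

0.95 psu

Neutral buoyancy requires −α(T_deep − T_surf) + β(S_deep − S_surf′) = 0.
S_surf′ = S_deep − (α/β)·ΔT = 35.55 − (1.9 × 10⁻⁴/8.1 × 10⁻⁴)·(-4.6) = 36.6290 psu.
Increase required: 36.6290 − 35.68 = 0.9490 psu.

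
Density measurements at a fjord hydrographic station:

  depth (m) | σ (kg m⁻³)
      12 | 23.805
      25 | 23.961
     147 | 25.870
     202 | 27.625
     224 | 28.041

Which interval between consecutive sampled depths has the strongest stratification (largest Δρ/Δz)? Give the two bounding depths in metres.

147–202 m

Compute the density gradient over each adjacent pair:
  12–25 m: Δρ/Δz = 0.156/13 = 0.012 kg m⁻⁴
  25–147 m: Δρ/Δz = 1.909/122 = 0.016 kg m⁻⁴
  147–202 m: Δρ/Δz = 1.755/55 = 0.032 kg m⁻⁴
  202–224 m: Δρ/Δz = 0.416/22 = 0.019 kg m⁻⁴
The largest gradient is in the 147–202 m interval — the pycnocline.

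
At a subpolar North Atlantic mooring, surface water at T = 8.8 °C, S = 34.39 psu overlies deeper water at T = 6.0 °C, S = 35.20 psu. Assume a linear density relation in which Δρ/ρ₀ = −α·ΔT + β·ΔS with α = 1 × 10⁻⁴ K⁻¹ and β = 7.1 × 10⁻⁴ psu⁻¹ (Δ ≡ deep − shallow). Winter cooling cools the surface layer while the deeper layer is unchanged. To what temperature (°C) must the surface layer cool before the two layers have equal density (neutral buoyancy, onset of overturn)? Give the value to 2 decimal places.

Neutral buoyancy requires Δρ = 0, i.e. −α(T_deep − T_surf′) + β(S_deep − S_surf) = 0.
T_surf′ = T_deep − (β/α)·ΔS = 6.0 − (7.1 × 10⁻⁴/1 × 10⁻⁴)·(+0.81) = 0.2490 °C.
Cooling required: 8.8 − (0.2490) = 8.5510 °C.

0.25 °C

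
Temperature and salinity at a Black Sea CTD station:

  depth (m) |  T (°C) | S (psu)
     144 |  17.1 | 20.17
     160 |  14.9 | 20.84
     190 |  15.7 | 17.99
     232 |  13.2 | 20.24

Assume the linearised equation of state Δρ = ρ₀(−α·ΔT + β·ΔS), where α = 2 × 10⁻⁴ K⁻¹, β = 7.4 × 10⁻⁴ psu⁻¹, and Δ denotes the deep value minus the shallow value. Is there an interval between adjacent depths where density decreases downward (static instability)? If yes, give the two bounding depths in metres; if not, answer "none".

Evaluate Δρ/ρ₀ = −αΔT + βΔS across each adjacent pair:
  144–160 m: −αΔT+βΔS = −(2 × 10⁻⁴)(-2.2)+(7.4 × 10⁻⁴)(+0.67) = 9.4 × 10⁻⁴ → stable
  160–190 m: −αΔT+βΔS = −(2 × 10⁻⁴)(+0.8)+(7.4 × 10⁻⁴)(-2.85) = -2.3 × 10⁻³ → UNSTABLE
  190–232 m: −αΔT+βΔS = −(2 × 10⁻⁴)(-2.5)+(7.4 × 10⁻⁴)(+2.25) = 2.2 × 10⁻³ → stable
The 160–190 m interval has Δρ < 0: lighter water underlies denser water.

160–190 m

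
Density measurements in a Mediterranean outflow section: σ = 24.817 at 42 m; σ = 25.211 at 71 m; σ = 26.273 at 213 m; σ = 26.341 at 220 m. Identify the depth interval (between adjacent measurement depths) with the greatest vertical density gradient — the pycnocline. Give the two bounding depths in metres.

42–71 m

Compute the density gradient over each adjacent pair:
  42–71 m: Δρ/Δz = 0.394/29 = 0.014 kg m⁻⁴
  71–213 m: Δρ/Δz = 1.062/142 = 7.5 × 10⁻³ kg m⁻⁴
  213–220 m: Δρ/Δz = 0.068/7 = 9.7 × 10⁻³ kg m⁻⁴
The largest gradient is in the 42–71 m interval — the pycnocline.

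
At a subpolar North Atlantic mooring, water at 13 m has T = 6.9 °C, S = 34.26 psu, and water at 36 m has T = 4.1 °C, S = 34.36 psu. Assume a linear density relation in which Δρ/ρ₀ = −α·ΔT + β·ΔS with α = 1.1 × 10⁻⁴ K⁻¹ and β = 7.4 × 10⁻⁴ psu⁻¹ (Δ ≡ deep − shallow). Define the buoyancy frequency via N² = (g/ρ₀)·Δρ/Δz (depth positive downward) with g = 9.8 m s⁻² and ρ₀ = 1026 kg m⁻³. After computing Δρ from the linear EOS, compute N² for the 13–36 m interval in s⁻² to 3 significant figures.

1.63 × 10⁻⁴ s⁻²

ΔT = -2.8 K, ΔS = +0.10 psu (deep − shallow).
Δρ/ρ₀ = −αΔT + βΔS = 3.08 × 10⁻⁴ + 7.40 × 10⁻⁵ = 3.82 × 10⁻⁴, so Δρ ≈ 0.3919 kg m⁻³.
N² = (g/ρ₀)·Δρ/Δz = g·(Δρ/ρ₀)/Δz = 9.8 × 3.82 × 10⁻⁴ / 23 = 1.6277 × 10⁻⁴ s⁻² ≈ 1.63 × 10⁻⁴ s⁻².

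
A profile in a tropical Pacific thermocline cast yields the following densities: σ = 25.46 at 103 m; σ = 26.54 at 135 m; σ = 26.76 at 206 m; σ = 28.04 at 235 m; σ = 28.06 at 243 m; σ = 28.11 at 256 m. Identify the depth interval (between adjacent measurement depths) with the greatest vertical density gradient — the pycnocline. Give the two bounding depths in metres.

Compute the density gradient over each adjacent pair:
  103–135 m: Δρ/Δz = 1.08/32 = 0.034 kg m⁻⁴
  135–206 m: Δρ/Δz = 0.22/71 = 3.1 × 10⁻³ kg m⁻⁴
  206–235 m: Δρ/Δz = 1.28/29 = 0.044 kg m⁻⁴
  235–243 m: Δρ/Δz = 0.02/8 = 2.5 × 10⁻³ kg m⁻⁴
  243–256 m: Δρ/Δz = 0.05/13 = 3.8 × 10⁻³ kg m⁻⁴
The largest gradient is in the 206–235 m interval — the pycnocline.

206–235 m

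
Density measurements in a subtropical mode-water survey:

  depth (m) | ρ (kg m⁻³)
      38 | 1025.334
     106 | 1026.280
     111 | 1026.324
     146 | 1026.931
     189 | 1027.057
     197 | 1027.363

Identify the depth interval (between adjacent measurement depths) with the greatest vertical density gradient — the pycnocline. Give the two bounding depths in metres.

189–197 m

Compute the density gradient over each adjacent pair:
  38–106 m: Δρ/Δz = 0.946/68 = 0.014 kg m⁻⁴
  106–111 m: Δρ/Δz = 0.044/5 = 8.8 × 10⁻³ kg m⁻⁴
  111–146 m: Δρ/Δz = 0.607/35 = 0.017 kg m⁻⁴
  146–189 m: Δρ/Δz = 0.126/43 = 2.9 × 10⁻³ kg m⁻⁴
  189–197 m: Δρ/Δz = 0.306/8 = 0.038 kg m⁻⁴
The largest gradient is in the 189–197 m interval — the pycnocline.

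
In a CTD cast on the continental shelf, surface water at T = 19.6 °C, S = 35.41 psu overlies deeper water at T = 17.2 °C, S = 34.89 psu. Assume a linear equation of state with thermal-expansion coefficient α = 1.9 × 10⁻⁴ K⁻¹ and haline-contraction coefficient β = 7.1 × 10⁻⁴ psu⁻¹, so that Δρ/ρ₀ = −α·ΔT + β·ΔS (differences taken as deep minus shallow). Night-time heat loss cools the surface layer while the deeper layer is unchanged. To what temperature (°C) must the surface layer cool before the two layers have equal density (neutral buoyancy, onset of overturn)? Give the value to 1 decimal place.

19.1 °C

Neutral buoyancy requires Δρ = 0, i.e. −α(T_deep − T_surf′) + β(S_deep − S_surf) = 0.
T_surf′ = T_deep − (β/α)·ΔS = 17.2 − (7.1 × 10⁻⁴/1.9 × 10⁻⁴)·(-0.52) = 19.143 °C.
Cooling required: 19.6 − (19.143) = 0.457 °C.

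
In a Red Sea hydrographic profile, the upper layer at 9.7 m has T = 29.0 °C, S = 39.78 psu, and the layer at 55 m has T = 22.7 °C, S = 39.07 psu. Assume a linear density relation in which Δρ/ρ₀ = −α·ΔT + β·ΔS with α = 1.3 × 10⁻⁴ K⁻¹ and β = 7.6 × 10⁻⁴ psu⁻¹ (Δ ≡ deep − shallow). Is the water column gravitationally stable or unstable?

ΔT = 22.7 − 29.0 = -6.3 K and ΔS = 39.07 − 39.78 = -0.71 psu (deep − shallow).
−αΔT = 8.19 × 10⁻⁴; βΔS = -5.396 × 10⁻⁴; sum Δρ/ρ₀ = 2.794 × 10⁻⁴.
Δρ/ρ₀ > 0, so Δρ > 0: deeper water is denser → statically stable.

stable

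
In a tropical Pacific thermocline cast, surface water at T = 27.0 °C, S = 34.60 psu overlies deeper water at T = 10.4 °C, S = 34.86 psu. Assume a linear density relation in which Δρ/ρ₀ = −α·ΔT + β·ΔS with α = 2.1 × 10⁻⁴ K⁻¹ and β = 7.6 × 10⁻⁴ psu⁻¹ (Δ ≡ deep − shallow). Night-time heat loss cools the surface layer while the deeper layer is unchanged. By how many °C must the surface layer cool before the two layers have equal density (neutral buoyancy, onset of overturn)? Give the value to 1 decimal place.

Neutral buoyancy requires Δρ = 0, i.e. −α(T_deep − T_surf′) + β(S_deep − S_surf) = 0.
T_surf′ = T_deep − (β/α)·ΔS = 10.4 − (7.6 × 10⁻⁴/2.1 × 10⁻⁴)·(+0.26) = 9.459 °C.
Cooling required: 27.0 − (9.459) = 17.541 °C.

17.5 °C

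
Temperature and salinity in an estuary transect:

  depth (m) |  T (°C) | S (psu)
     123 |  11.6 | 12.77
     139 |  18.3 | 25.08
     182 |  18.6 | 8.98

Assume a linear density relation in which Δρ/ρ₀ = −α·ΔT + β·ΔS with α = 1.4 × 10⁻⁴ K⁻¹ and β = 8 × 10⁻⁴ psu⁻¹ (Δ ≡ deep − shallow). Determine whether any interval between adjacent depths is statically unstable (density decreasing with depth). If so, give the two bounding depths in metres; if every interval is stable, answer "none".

Evaluate Δρ/ρ₀ = −αΔT + βΔS across each adjacent pair:
  123–139 m: −αΔT+βΔS = −(1.4 × 10⁻⁴)(+6.7)+(8 × 10⁻⁴)(+12.31) = 8.9 × 10⁻³ → stable
  139–182 m: −αΔT+βΔS = −(1.4 × 10⁻⁴)(+0.3)+(8 × 10⁻⁴)(-16.10) = -0.013 → UNSTABLE
The 139–182 m interval has Δρ < 0: lighter water underlies denser water.

139–182 m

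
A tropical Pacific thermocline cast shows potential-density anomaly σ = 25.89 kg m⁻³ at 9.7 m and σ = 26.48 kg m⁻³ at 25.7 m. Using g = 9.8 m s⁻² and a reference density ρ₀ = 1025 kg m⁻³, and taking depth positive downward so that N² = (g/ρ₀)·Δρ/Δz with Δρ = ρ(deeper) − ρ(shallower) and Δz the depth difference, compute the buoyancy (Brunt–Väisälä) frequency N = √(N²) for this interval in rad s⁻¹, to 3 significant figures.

Δρ = 1026.48 − 1025.89 = 0.59 kg m⁻³ over Δz = 25.7 − 9.7 = 16 m.
N² = (9.8/1025) × (0.59/16) = 3.5256 × 10⁻⁴ s⁻².
N = √(3.5256 × 10⁻⁴) = 0.018777 rad s⁻¹ ≈ 0.0188 rad s⁻¹.
N² > 0, so the interval is statically stable.

0.0188 rad s⁻¹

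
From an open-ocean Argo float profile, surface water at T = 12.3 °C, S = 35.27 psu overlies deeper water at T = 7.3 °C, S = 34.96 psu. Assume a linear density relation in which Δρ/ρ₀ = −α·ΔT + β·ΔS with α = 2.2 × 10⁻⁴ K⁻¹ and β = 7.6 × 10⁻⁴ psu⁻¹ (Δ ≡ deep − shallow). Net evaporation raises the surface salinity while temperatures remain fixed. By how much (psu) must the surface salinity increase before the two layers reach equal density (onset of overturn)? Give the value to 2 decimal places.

Neutral buoyancy requires −α(T_deep − T_surf) + β(S_deep − S_surf′) = 0.
S_surf′ = S_deep − (α/β)·ΔT = 34.96 − (2.2 × 10⁻⁴/7.6 × 10⁻⁴)·(-5.0) = 36.4074 psu.
Increase required: 36.4074 − 35.27 = 1.1374 psu.

1.14 psu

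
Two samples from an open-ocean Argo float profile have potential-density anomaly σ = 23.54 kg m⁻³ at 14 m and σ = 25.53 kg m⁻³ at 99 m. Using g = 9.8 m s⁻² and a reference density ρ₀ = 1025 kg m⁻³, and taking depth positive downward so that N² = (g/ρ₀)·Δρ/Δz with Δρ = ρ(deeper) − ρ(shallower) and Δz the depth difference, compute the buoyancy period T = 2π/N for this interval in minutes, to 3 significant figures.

7.00 min

Δρ = 1025.53 − 1023.54 = 1.99 kg m⁻³ over Δz = 99 − 14 = 85 m.
N² = (9.8/1025) × (1.99/85) = 2.2384 × 10⁻⁴ s⁻².
N = √(2.2384 × 10⁻⁴) = 0.014961 rad s⁻¹, so T = 2π/N = 419.97 s = 6.9995 min ≈ 7.00 min.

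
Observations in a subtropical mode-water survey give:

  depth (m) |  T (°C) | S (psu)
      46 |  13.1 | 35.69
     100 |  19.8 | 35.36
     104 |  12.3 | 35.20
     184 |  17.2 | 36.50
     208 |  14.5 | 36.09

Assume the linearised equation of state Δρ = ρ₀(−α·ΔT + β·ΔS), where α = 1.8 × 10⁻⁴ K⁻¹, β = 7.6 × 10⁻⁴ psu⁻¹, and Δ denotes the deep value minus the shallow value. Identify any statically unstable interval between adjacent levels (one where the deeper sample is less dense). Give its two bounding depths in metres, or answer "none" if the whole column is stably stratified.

Evaluate Δρ/ρ₀ = −αΔT + βΔS across each adjacent pair:
  46–100 m: −αΔT+βΔS = −(1.8 × 10⁻⁴)(+6.7)+(7.6 × 10⁻⁴)(-0.33) = -1.5 × 10⁻³ → UNSTABLE
  100–104 m: −αΔT+βΔS = −(1.8 × 10⁻⁴)(-7.5)+(7.6 × 10⁻⁴)(-0.16) = 1.2 × 10⁻³ → stable
  104–184 m: −αΔT+βΔS = −(1.8 × 10⁻⁴)(+4.9)+(7.6 × 10⁻⁴)(+1.30) = 1.1 × 10⁻⁴ → stable
  184–208 m: −αΔT+βΔS = −(1.8 × 10⁻⁴)(-2.7)+(7.6 × 10⁻⁴)(-0.41) = 1.7 × 10⁻⁴ → stable
The 46–100 m interval has Δρ < 0: lighter water underlies denser water.

46–100 m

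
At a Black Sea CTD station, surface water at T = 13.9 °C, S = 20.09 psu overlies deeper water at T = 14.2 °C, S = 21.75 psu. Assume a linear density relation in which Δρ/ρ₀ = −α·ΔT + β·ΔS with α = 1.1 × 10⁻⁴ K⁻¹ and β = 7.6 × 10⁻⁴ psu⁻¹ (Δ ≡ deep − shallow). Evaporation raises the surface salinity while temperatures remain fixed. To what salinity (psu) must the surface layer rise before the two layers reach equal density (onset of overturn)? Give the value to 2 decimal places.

21.71 psu

Neutral buoyancy requires −α(T_deep − T_surf) + β(S_deep − S_surf′) = 0.
S_surf′ = S_deep − (α/β)·ΔT = 21.75 − (1.1 × 10⁻⁴/7.6 × 10⁻⁴)·(+0.3) = 21.7066 psu.
Increase required: 21.7066 − 20.09 = 1.6166 psu.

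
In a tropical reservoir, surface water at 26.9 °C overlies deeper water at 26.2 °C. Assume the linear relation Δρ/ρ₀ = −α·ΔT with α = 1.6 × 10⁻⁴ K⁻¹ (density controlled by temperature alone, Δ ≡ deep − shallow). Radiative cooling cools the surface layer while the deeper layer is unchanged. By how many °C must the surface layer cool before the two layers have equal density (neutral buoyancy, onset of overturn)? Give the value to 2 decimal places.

With temperature the only control, equal density requires T_surf′ = T_deep.
T_surf′ = 26.2 °C.
Cooling required: 26.9 − 26.2 = 0.70 °C.

0.70 °C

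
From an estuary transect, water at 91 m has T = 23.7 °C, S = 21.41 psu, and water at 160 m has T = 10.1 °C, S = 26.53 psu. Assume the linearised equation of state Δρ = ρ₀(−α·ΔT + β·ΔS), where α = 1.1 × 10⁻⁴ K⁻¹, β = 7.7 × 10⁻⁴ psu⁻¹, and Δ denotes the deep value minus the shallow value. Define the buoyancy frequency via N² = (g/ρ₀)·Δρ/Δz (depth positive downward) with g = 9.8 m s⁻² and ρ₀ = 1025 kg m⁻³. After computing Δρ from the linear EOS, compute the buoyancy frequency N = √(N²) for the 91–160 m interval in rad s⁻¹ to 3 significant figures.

ΔT = -13.6 K, ΔS = +5.12 psu (deep − shallow).
Δρ/ρ₀ = −αΔT + βΔS = 1.496 × 10⁻³ + 3.9424 × 10⁻³ = 5.4384 × 10⁻³, so Δρ ≈ 5.574 kg m⁻³.
N² = (g/ρ₀)·Δρ/Δz = g·(Δρ/ρ₀)/Δz = 9.8 × 5.4384 × 10⁻³ / 69 = 7.7241 × 10⁻⁴ s⁻².
N = √(7.7241 × 10⁻⁴) = 0.027792 rad s⁻¹ ≈ 0.0278 rad s⁻¹.

0.0278 rad s⁻¹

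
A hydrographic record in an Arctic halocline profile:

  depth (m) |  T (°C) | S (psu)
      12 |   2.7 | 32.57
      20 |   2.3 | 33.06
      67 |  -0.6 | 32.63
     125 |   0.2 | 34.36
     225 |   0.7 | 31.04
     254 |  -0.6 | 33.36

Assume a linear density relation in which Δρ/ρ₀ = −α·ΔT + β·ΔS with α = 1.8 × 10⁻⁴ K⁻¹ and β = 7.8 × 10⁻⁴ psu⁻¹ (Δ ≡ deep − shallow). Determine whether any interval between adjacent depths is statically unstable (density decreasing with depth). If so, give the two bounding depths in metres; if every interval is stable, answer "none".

125–225 m

Evaluate Δρ/ρ₀ = −αΔT + βΔS across each adjacent pair:
  12–20 m: −αΔT+βΔS = −(1.8 × 10⁻⁴)(-0.4)+(7.8 × 10⁻⁴)(+0.49) = 4.5 × 10⁻⁴ → stable
  20–67 m: −αΔT+βΔS = −(1.8 × 10⁻⁴)(-2.9)+(7.8 × 10⁻⁴)(-0.43) = 1.9 × 10⁻⁴ → stable
  67–125 m: −αΔT+βΔS = −(1.8 × 10⁻⁴)(+0.8)+(7.8 × 10⁻⁴)(+1.73) = 1.2 × 10⁻³ → stable
  125–225 m: −αΔT+βΔS = −(1.8 × 10⁻⁴)(+0.5)+(7.8 × 10⁻⁴)(-3.32) = -2.7 × 10⁻³ → UNSTABLE
  225–254 m: −αΔT+βΔS = −(1.8 × 10⁻⁴)(-1.3)+(7.8 × 10⁻⁴)(+2.32) = 2.0 × 10⁻³ → stable
The 125–225 m interval has Δρ < 0: lighter water underlies denser water.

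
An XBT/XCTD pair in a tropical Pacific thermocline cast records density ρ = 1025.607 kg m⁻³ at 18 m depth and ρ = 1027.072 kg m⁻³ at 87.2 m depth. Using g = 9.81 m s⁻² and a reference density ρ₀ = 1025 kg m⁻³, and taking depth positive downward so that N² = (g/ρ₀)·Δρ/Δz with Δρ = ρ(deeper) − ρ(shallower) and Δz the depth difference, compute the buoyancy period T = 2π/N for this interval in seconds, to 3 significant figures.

Δρ = 1027.072 − 1025.607 = 1.465 kg m⁻³ over Δz = 87.2 − 18 = 69.2 m.
N² = (9.81/1025) × (1.465/69.2) = 2.0262 × 10⁻⁴ s⁻².
N = √(2.0262 × 10⁻⁴) = 0.014234 rad s⁻¹, so T = 2π/N = 441.42 s ≈ 441 s.

441 s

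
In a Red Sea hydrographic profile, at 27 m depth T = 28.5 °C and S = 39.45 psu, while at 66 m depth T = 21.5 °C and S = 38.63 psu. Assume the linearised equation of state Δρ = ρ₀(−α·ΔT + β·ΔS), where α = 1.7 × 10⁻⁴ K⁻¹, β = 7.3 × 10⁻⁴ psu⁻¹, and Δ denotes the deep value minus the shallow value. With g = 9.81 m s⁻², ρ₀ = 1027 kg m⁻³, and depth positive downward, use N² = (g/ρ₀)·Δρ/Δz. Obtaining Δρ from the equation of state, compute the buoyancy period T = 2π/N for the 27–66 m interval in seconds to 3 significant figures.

ΔT = -7.0 K, ΔS = -0.82 psu (deep − shallow).
Δρ/ρ₀ = −αΔT + βΔS = 1.19 × 10⁻³ − 5.986 × 10⁻⁴ = 5.914 × 10⁻⁴, so Δρ ≈ 0.6074 kg m⁻³.
N² = (g/ρ₀)·Δρ/Δz = g·(Δρ/ρ₀)/Δz = 9.81 × 5.914 × 10⁻⁴ / 39 = 1.4876 × 10⁻⁴ s⁻².
N = √(1.4876 × 10⁻⁴) = 0.012197 rad s⁻¹ → T = 2π/N = 515.14 s ≈ 515 s.

515 s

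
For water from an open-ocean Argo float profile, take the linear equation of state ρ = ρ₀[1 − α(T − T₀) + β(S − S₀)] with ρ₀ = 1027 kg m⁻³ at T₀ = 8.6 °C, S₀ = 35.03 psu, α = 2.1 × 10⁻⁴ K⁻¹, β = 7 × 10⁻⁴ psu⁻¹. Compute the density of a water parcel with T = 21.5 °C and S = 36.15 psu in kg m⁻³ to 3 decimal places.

1025.023 kg m⁻³

T − T₀ = +12.9 K, S − S₀ = +1.12 psu.
Bracket = 1 − α·(+12.9) + β·(+1.12) = 1 + (-1.925 × 10⁻³) = 0.9980750.
ρ = 1027 × 0.9980750 = 1025.023 kg m⁻³.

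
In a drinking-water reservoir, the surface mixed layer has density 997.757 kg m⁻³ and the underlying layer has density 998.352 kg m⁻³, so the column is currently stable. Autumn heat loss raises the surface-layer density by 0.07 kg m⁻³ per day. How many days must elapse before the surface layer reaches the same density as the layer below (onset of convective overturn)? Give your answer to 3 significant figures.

8.50 days

Density deficit of the surface layer: 998.352 − 997.757 = 0.595 kg m⁻³.
Required change = 0.595 / 0.07 = 8.50 days.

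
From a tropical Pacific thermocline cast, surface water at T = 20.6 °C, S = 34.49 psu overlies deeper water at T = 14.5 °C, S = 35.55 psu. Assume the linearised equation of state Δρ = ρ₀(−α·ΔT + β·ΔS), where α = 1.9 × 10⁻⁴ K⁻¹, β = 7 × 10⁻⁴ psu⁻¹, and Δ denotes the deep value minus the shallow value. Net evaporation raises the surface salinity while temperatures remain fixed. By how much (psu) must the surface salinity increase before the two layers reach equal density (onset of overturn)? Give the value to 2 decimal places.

Neutral buoyancy requires −α(T_deep − T_surf) + β(S_deep − S_surf′) = 0.
S_surf′ = S_deep − (α/β)·ΔT = 35.55 − (1.9 × 10⁻⁴/7 × 10⁻⁴)·(-6.1) = 37.2057 psu.
Increase required: 37.2057 − 34.49 = 2.7157 psu.

2.72 psu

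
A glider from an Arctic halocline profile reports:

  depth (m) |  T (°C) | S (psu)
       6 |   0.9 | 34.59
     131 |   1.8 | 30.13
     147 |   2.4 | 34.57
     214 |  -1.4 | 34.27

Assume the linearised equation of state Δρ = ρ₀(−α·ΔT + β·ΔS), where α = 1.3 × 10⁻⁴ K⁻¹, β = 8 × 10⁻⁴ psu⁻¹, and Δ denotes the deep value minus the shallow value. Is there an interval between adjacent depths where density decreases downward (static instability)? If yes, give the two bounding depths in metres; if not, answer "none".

6–131 m

Evaluate Δρ/ρ₀ = −αΔT + βΔS across each adjacent pair:
  6–131 m: −αΔT+βΔS = −(1.3 × 10⁻⁴)(+0.9)+(8 × 10⁻⁴)(-4.46) = -3.7 × 10⁻³ → UNSTABLE
  131–147 m: −αΔT+βΔS = −(1.3 × 10⁻⁴)(+0.6)+(8 × 10⁻⁴)(+4.44) = 3.5 × 10⁻³ → stable
  147–214 m: −αΔT+βΔS = −(1.3 × 10⁻⁴)(-3.8)+(8 × 10⁻⁴)(-0.30) = 2.5 × 10⁻⁴ → stable
The 6–131 m interval has Δρ < 0: lighter water underlies denser water.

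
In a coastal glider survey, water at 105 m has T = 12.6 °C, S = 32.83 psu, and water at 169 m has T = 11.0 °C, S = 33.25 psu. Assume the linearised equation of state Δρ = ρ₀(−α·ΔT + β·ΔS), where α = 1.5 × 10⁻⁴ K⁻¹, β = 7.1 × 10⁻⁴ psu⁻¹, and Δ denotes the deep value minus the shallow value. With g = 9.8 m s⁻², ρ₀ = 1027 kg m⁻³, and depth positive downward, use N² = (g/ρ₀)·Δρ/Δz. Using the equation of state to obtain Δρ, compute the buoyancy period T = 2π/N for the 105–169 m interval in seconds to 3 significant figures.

692 s

ΔT = -1.6 K, ΔS = +0.42 psu (deep − shallow).
Δρ/ρ₀ = −αΔT + βΔS = 2.40 × 10⁻⁴ + 2.982 × 10⁻⁴ = 5.382 × 10⁻⁴, so Δρ ≈ 0.5527 kg m⁻³.
N² = (g/ρ₀)·Δρ/Δz = g·(Δρ/ρ₀)/Δz = 9.8 × 5.382 × 10⁻⁴ / 64 = 8.2412 × 10⁻⁵ s⁻².
N = √(8.2412 × 10⁻⁵) = 9.0781 × 10⁻³ rad s⁻¹ → T = 2π/N = 692.13 s ≈ 692 s.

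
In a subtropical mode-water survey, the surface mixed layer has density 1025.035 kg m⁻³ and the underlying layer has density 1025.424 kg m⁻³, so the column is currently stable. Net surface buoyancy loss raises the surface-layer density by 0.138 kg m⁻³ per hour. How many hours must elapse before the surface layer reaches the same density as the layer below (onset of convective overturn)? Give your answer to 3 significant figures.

Density deficit of the surface layer: 1025.424 − 1025.035 = 0.389 kg m⁻³.
Required change = 0.389 / 0.138 = 2.82 hours.

2.82 hours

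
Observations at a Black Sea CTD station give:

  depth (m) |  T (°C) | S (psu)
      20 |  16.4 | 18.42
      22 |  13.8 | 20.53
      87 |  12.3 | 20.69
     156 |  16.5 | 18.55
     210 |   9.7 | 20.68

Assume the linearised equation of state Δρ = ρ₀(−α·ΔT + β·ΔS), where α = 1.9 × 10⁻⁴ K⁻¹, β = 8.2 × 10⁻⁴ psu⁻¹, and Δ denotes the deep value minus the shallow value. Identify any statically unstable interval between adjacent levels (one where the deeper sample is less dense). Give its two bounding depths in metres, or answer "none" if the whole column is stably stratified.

Evaluate Δρ/ρ₀ = −αΔT + βΔS across each adjacent pair:
  20–22 m: −αΔT+βΔS = −(1.9 × 10⁻⁴)(-2.6)+(8.2 × 10⁻⁴)(+2.11) = 2.2 × 10⁻³ → stable
  22–87 m: −αΔT+βΔS = −(1.9 × 10⁻⁴)(-1.5)+(8.2 × 10⁻⁴)(+0.16) = 4.2 × 10⁻⁴ → stable
  87–156 m: −αΔT+βΔS = −(1.9 × 10⁻⁴)(+4.2)+(8.2 × 10⁻⁴)(-2.14) = -2.6 × 10⁻³ → UNSTABLE
  156–210 m: −αΔT+βΔS = −(1.9 × 10⁻⁴)(-6.8)+(8.2 × 10⁻⁴)(+2.13) = 3.0 × 10⁻³ → stable
The 87–156 m interval has Δρ < 0: lighter water underlies denser water.

87–156 m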